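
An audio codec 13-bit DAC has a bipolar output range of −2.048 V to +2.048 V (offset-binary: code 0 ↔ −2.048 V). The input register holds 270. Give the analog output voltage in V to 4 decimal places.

LSB = 4.096 V / 2^13 = 0.500 mV.
V_out = (−2.048) + 270 × 0.0005 V = -1.913 V.

-1.9130 V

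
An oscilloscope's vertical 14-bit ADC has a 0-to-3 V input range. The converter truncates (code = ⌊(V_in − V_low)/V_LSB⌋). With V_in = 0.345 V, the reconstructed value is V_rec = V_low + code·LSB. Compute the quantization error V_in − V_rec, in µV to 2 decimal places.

29.30 µV

LSB = 3/2^14 = 183.11 µV.
(0.345 − 0)/0.000183105 = 1884.1600; ⌊·⌋ gives code 1884.
Code 1884 maps back to 0 + 1884×0.000183105 V = 0.3449707 V.
Error = 0.345 − 0.3449707 = 2.92969e-05 V = 29.30 µV.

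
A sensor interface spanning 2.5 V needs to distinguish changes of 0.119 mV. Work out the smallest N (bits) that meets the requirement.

Number of steps required ≥ 2.5 V / 0.119 mV = 21008.40.
Need 2^N ≥ 21008.40; 2^14 = 16384, 2^15 = 32768.
Minimum N = 15.

15 bits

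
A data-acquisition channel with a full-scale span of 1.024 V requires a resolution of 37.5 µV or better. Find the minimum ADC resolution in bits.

15 bits

Number of steps required ≥ 1.024 V / 37.5 µV = 27306.67.
Need 2^N ≥ 27306.67; 2^14 = 16384, 2^15 = 32768.
Minimum N = 15.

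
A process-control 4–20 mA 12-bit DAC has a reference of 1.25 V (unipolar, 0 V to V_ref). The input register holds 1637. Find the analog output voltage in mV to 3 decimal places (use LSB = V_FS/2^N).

LSB = 1.25 V / 2^12 = 305.18 µV.
V_out = 0 + 1637 × 0.000305176 V = 0.499573 V.
= 499.573 mV.

499.573 mV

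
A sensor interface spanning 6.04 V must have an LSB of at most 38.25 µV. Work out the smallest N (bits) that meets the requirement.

18 bits

Number of steps required ≥ 6.04 V / 38.25 µV = 157908.50.
Need 2^N ≥ 157908.50; 2^17 = 131072, 2^18 = 262144.
Minimum N = 18.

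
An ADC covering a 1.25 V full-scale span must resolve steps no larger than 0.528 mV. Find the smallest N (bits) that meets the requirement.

Number of steps required ≥ 1.25 V / 0.528 mV = 2367.42.
Need 2^N ≥ 2367.42; 2^11 = 2048, 2^12 = 4096.
Minimum N = 12.

12 bits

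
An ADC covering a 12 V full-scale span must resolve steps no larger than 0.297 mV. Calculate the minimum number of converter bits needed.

16 bits

Number of steps required ≥ 12 V / 0.297 mV = 40404.04.
Need 2^N ≥ 40404.04; 2^15 = 32768, 2^16 = 65536.
Minimum N = 16.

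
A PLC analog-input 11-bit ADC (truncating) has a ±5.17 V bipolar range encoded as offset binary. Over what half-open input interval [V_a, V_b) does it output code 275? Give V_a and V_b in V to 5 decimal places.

LSB = 10.34/2^11 = 5.049 mV.
V_a = V_low + 275·LSB = -3.78157 V; V_b = V_low + 276·LSB = -3.77652 V.

[-3.78157 V, -3.77652 V)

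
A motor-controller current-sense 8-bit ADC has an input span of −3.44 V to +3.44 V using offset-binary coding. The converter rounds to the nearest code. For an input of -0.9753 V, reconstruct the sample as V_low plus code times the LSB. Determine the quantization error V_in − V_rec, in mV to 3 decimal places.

-7.800 mV

One LSB is 6.88 V / 256 = 26.875 mV.
Scaled input = 91.7098 LSBs, so code = 92.
Reconstructed: -0.9675 V.
Difference: -0.0078 V → -7.800 mV.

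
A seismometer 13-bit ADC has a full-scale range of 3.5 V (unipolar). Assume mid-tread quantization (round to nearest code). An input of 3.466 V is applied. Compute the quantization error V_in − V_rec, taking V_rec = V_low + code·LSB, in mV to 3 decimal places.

0.180 mV

One LSB is 3.5 V / 8192 = 427.25 µV.
Scaled input = 8112.4206 LSBs, so code = 8112.
Code 8112 maps back to 0 + 8112×0.000427246 V = 3.4658203 V.
Difference: 0.000179687 V → 0.180 mV.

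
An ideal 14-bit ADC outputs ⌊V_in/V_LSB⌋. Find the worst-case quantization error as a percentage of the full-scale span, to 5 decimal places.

Truncating → worst-case error = 1 LSB = V_FS/2^14, so 100/16384 = 0.00610352 % of full scale.

0.00610 %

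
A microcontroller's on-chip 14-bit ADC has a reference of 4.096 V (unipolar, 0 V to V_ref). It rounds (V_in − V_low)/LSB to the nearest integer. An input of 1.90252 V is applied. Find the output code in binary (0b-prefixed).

code 0b1110110111010 (decimal 7610)

LSB = 4.096 V / 16384 = 250.00 µV.
(1.90252 − 0) / 0.00025 = 7610.080 LSBs.
round(7610.080) = 7610.
In binary (0b-prefixed): 0b1110110111010.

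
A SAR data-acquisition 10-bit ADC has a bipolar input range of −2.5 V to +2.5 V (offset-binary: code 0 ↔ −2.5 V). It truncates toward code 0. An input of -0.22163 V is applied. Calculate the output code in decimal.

With 1024 levels over 5 V, one step is 4.883 mV.
(V_in − V_low)/LSB = (-0.22163 − (−2.5)) / 0.00488281 = 466.610.
⌊·⌋(466.610) = 466.

code 466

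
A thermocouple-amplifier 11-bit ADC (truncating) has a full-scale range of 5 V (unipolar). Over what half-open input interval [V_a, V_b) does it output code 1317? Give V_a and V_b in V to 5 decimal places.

[3.21533 V, 3.21777 V)

LSB = 5/2^11 = 2.441 mV.
V_a = V_low + 1317·LSB = 3.21533 V; V_b = V_low + 1318·LSB = 3.21777 V.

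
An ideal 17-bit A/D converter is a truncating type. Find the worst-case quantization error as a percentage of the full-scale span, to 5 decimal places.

Truncating → worst-case error = 1 LSB = V_FS/2^17, so 100/131072 = 0.000762939 % of full scale.

0.00076 %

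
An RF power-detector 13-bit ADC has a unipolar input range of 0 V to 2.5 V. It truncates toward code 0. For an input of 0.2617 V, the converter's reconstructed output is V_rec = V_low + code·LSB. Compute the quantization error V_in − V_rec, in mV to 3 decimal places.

One LSB is 2.5 V / 8192 = 305.18 µV.
(V_in − V_low)/LSB = (0.2617 − 0)/0.000305176 = 857.5386 → code 857 (floor).
Reconstructed: 0.26153564 V.
V_in − V_rec = 0.000164355 V = 0.164 mV.

0.164 mV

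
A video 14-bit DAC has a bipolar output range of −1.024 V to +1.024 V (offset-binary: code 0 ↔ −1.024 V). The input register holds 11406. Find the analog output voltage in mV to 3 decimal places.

401.750 mV

LSB = 2.048 V / 2^14 = 125.00 µV.
V_out = (−1.024) + 11406 × 0.000125 V = 0.40175 V.
= 401.750 mV.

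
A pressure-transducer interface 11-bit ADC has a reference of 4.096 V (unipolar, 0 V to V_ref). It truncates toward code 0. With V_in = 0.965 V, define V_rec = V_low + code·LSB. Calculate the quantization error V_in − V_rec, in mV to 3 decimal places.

1.000 mV

LSB = 4.096/2^11 = 2.000 mV.
Scaled input = 482.5000 LSBs, so code = 482.
Reconstructed: 0.964 V.
Difference: 0.001 V → 1.000 mV.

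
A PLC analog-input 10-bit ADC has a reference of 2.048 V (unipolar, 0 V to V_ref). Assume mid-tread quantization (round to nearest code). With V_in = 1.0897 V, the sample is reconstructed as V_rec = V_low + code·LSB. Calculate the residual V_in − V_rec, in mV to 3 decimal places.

One LSB is 2.048 V / 1024 = 2.000 mV.
(1.0897 − 0)/0.002 = 544.8500; round gives code 545.
Code 545 maps back to 0 + 545×0.002 V = 1.09 V.
Difference: -0.0003 V → -0.300 mV.

-0.300 mV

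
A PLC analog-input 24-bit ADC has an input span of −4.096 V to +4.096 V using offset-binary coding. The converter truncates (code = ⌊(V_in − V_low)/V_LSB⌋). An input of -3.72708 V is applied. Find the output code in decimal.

Full-scale span = 8.192 V; LSB = 8.192/2^24 = 0.49 µV.
Input sits at 755548.160 steps above V_low.
So the output code is 755548.

code 755548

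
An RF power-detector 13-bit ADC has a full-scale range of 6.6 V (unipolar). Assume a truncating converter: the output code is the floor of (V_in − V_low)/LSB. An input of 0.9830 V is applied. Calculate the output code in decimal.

code 1220

LSB = 6.6 V / 8192 = 0.806 mV.
Input sits at 1220.112 steps above V_low.
So the output code is 1220.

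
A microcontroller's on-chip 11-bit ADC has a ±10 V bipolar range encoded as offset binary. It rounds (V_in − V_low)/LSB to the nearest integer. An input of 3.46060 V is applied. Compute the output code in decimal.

With 2048 levels over 20 V, one step is 9.766 mV.
(3.46060 − (−10)) / 0.00976562 = 1378.365 LSBs.
Round → code 1378.

code 1378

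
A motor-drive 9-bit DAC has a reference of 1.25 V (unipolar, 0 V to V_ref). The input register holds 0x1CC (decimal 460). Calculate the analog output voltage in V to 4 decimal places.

LSB = 1.25 V / 2^9 = 2.441 mV.
Code 0x1CC = 460 decimal.
V_out = 0 + 460 × 0.00244141 V = 1.12305 V.

1.1230 V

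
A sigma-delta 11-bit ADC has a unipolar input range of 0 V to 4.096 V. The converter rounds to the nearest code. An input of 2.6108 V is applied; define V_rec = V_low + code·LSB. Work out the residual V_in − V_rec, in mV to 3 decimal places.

0.800 mV

One LSB is 4.096 V / 2048 = 2.000 mV.
Scaled input = 1305.4000 LSBs, so code = 1305.
Code 1305 maps back to 0 + 1305×0.002 V = 2.61 V.
V_in − V_rec = 0.0008 V = 0.800 mV.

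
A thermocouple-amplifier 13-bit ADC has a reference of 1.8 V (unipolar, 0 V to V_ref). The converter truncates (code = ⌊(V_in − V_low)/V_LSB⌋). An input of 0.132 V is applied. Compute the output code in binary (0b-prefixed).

code 0b1001011000 (decimal 600)

With 8192 levels over 1.8 V, one step is 219.73 µV.
(0.132 − 0) / 0.000219727 = 600.747 LSBs.
So the output code is 600.
In binary (0b-prefixed): 0b1001011000.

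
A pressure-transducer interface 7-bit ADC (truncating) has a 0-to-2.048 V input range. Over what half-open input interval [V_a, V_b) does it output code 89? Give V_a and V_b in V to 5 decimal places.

LSB = 2.048/2^7 = 16.000 mV.
V_a = V_low + 89·LSB = 1.424 V; V_b = V_low + 90·LSB = 1.44 V.

[1.42400 V, 1.44000 V)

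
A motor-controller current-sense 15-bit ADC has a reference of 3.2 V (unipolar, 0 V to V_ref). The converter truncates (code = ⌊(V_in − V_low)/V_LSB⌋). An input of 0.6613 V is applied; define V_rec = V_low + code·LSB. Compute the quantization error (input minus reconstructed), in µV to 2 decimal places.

69.53 µV

LSB = 3.2/2^15 = 97.66 µV.
(V_in − V_low)/LSB = (0.6613 − 0)/9.76563e-05 = 6771.7120 → code 6771 (floor).
V_rec = 0 + 6771·9.76563e-05 = 0.66123047 V.
Difference: 6.95312e-05 V → 69.53 µV.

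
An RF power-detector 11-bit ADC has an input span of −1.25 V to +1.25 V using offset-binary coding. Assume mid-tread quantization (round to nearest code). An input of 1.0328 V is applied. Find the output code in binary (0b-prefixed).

LSB = 2.5 V / 2048 = 1.221 mV.
(1.0328 − (−1.25)) / 0.0012207 = 1870.070 LSBs.
round(1870.070) = 1870.
In binary (0b-prefixed): 0b11101001110.

code 0b11101001110 (decimal 1870)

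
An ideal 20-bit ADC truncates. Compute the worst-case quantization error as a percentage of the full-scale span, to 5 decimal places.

Truncating → worst-case error = 1 LSB = V_FS/2^20, so 100/1048576 = 9.53674e-05 % of full scale.

0.00010 %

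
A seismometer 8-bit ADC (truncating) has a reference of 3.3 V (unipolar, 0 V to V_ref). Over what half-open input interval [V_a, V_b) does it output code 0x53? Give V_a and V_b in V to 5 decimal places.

[1.06992 V, 1.08281 V)

LSB = 3.3/2^8 = 12.891 mV.
Code 0x53 = 83 decimal.
V_a = V_low + 83·LSB = 1.06992 V; V_b = V_low + 84·LSB = 1.08281 V.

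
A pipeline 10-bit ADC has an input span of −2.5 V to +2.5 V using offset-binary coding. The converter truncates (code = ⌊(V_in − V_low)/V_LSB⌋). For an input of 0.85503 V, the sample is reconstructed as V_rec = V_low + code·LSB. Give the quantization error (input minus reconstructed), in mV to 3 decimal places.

0.538 mV

One LSB is 5 V / 1024 = 4.883 mV.
(0.85503 − (−2.5))/0.00488281 = 687.1101; ⌊·⌋ gives code 687.
V_rec = (−2.5) + 687·0.00488281 = 0.85449219 V.
Difference: 0.000537812 V → 0.538 mV.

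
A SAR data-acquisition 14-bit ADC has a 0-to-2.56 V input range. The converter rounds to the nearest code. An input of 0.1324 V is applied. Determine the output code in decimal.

Full-scale span = 2.56 V; LSB = 2.56/2^14 = 156.25 µV.
(V_in − V_low)/LSB = (0.1324 − 0) / 0.00015625 = 847.360.
round(847.360) = 847.

code 847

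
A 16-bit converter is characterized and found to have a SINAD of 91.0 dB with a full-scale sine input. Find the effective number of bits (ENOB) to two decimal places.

14.82 bits

ENOB = (SINAD − 1.76) / 6.02 = (91.0 − 1.76)/6.02 = 14.824.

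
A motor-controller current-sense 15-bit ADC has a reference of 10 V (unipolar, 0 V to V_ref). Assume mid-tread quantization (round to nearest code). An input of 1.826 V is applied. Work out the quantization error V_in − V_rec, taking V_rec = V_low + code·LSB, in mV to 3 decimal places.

0.133 mV

Step size: 10 V ÷ 2^15 = 305.18 µV.
(1.826 − 0)/0.000305176 = 5983.4368; round gives code 5983.
V_rec = 0 + 5983·0.000305176 = 1.8258667 V.
Difference: 0.000133301 V → 0.133 mV.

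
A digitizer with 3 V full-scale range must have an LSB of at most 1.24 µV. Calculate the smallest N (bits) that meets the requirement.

Number of steps required ≥ 3 V / 1.24 µV = 2419354.84.
Need 2^N ≥ 2419354.84; 2^21 = 2097152, 2^22 = 4194304.
Minimum N = 22.

22 bits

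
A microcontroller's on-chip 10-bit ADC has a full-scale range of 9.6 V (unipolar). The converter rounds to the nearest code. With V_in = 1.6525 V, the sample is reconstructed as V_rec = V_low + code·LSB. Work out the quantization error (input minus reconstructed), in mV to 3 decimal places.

LSB = 9.6/2^10 = 9.375 mV.
(V_in − V_low)/LSB = (1.6525 − 0)/0.009375 = 176.2667 → code 176 (round).
V_rec = 0 + 176·0.009375 = 1.65 V.
Difference: 0.0025 V → 2.500 mV.

2.500 mV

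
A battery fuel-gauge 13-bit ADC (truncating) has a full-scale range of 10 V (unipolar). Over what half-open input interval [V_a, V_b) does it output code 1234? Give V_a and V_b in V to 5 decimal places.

[1.50635 V, 1.50757 V)

LSB = 10/2^13 = 1.221 mV.
V_a = V_low + 1234·LSB = 1.50635 V; V_b = V_low + 1235·LSB = 1.50757 V.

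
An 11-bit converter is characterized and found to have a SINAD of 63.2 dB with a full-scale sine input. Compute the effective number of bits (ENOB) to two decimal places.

10.21 bits

ENOB = (SINAD − 1.76) / 6.02 = (63.2 − 1.76)/6.02 = 10.206.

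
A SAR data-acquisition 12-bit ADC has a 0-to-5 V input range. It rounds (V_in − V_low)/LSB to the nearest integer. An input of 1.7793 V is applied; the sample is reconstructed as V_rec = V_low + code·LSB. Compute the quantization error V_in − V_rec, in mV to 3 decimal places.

-0.485 mV

Step size: 5 V ÷ 2^12 = 1.221 mV.
Scaled input = 1457.6026 LSBs, so code = 1458.
V_rec = 0 + 1458·0.0012207 = 1.7797852 V.
V_in − V_rec = -0.000485156 V = -0.485 mV.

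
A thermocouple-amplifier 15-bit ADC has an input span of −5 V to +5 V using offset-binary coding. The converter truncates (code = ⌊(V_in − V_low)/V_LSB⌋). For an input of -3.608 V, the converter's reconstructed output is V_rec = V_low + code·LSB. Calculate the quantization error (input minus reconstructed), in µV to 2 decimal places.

One LSB is 10 V / 32768 = 305.18 µV.
(-3.608 − (−5))/0.000305176 = 4561.3056; ⌊·⌋ gives code 4561.
Code 4561 maps back to (−5) + 4561×0.000305176 V = -3.6080933 V.
V_in − V_rec = 9.32617e-05 V = 93.26 µV.

93.26 µV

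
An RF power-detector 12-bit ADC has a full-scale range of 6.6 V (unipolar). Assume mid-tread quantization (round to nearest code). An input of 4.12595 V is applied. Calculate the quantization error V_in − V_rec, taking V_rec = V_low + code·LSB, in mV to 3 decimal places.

-0.661 mV

Step size: 6.6 V ÷ 2^12 = 1.611 mV.
(4.12595 − 0)/0.00161133 = 2560.5896; round gives code 2561.
Code 2561 maps back to 0 + 2561×0.00161133 V = 4.1266113 V.
Difference: -0.000661328 V → -0.661 mV.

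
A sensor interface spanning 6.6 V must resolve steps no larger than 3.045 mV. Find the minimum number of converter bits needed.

Number of steps required ≥ 6.6 V / 3.045 mV = 2167.49.
Need 2^N ≥ 2167.49; 2^11 = 2048, 2^12 = 4096.
Minimum N = 12.

12 bits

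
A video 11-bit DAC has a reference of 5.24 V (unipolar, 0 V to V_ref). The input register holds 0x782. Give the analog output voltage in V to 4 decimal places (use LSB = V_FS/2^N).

4.9176 V

LSB = 5.24 V / 2^11 = 2.559 mV.
Code 0x782 = 1922 decimal.
V_out = 0 + 1922 × 0.00255859 V = 4.91762 V.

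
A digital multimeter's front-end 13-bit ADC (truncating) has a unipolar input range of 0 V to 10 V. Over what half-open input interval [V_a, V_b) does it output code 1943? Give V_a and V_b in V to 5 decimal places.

LSB = 10/2^13 = 1.221 mV.
V_a = V_low + 1943·LSB = 2.37183 V; V_b = V_low + 1944·LSB = 2.37305 V.

[2.37183 V, 2.37305 V)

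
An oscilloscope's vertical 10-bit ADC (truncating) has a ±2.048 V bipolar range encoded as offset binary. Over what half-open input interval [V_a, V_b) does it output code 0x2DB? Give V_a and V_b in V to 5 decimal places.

LSB = 4.096/2^10 = 4.000 mV.
Code 0x2DB = 731 decimal.
V_a = V_low + 731·LSB = 0.876 V; V_b = V_low + 732·LSB = 0.88 V.

[0.87600 V, 0.88000 V)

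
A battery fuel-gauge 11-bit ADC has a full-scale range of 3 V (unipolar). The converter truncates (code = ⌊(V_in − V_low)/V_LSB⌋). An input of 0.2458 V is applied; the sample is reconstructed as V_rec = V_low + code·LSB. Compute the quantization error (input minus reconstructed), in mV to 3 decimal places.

1.171 mV

LSB = 3/2^11 = 1.465 mV.
Scaled input = 167.7995 LSBs, so code = 167.
V_rec = 0 + 167·0.00146484 = 0.24462891 V.
Difference: 0.00117109 V → 1.171 mV.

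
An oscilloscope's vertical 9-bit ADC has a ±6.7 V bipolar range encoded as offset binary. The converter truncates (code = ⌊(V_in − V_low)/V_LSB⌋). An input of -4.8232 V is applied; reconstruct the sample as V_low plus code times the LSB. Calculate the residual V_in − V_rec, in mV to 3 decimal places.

One LSB is 13.4 V / 512 = 26.172 mV.
(V_in − V_low)/LSB = (-4.8232 − (−6.7))/0.0261719 = 71.7106 → code 71 (floor).
V_rec = (−6.7) + 71·0.0261719 = -4.8417969 V.
Difference: 0.0185969 V → 18.597 mV.

18.597 mV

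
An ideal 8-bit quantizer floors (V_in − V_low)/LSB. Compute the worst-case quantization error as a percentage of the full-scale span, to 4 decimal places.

0.3906 %

Truncating → worst-case error = 1 LSB = V_FS/2^8, so 100/256 = 0.390625 % of full scale.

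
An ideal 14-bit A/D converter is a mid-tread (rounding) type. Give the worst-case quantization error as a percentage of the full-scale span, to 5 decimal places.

Rounding → worst-case error = ½ LSB = V_FS/2^15, so 100/32768 = 0.00305176 % of full scale.

0.00305 %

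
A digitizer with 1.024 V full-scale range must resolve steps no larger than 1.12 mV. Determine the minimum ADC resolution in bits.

Number of steps required ≥ 1.024 V / 1.12 mV = 914.29.
Need 2^N ≥ 914.29; 2^9 = 512, 2^10 = 1024.
Minimum N = 10.

10 bits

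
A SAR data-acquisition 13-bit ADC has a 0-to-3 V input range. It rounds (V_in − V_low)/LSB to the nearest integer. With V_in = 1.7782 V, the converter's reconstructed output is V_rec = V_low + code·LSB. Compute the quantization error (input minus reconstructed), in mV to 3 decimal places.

LSB = 3/2^13 = 366.21 µV.
(V_in − V_low)/LSB = (1.7782 − 0)/0.000366211 = 4855.6715 → code 4856 (round).
Code 4856 maps back to 0 + 4856×0.000366211 V = 1.7783203 V.
Difference: -0.000120313 V → -0.120 mV.

-0.120 mV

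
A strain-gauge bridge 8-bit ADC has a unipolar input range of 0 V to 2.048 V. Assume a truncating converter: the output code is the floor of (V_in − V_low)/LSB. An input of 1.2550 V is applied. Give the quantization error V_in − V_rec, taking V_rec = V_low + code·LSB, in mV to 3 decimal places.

Step size: 2.048 V ÷ 2^8 = 8.000 mV.
(V_in − V_low)/LSB = (1.2550 − 0)/0.008 = 156.8750 → code 156 (floor).
V_rec = 0 + 156·0.008 = 1.248 V.
Error = 1.2550 − 1.248 = 0.007 V = 7.000 mV.

7.000 mV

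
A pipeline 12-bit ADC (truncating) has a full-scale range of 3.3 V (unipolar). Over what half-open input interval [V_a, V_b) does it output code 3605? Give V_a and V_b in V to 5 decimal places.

LSB = 3.3/2^12 = 0.806 mV.
V_a = V_low + 3605·LSB = 2.90442 V; V_b = V_low + 3606·LSB = 2.90522 V.

[2.90442 V, 2.90522 V)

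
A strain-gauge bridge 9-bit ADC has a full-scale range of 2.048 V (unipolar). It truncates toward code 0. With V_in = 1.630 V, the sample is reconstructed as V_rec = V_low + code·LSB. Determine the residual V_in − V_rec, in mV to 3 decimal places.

2.000 mV

One LSB is 2.048 V / 512 = 4.000 mV.
(1.630 − 0)/0.004 = 407.5000; ⌊·⌋ gives code 407.
Code 407 maps back to 0 + 407×0.004 V = 1.628 V.
Difference: 0.002 V → 2.000 mV.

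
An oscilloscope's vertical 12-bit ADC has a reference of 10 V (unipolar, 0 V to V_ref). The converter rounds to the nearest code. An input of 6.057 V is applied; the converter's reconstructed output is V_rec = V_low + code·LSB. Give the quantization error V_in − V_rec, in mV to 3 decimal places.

-0.129 mV

LSB = 10/2^12 = 2.441 mV.
Scaled input = 2480.9472 LSBs, so code = 2481.
V_rec = 0 + 2481·0.00244141 = 6.0571289 V.
Difference: -0.000128906 V → -0.129 mV.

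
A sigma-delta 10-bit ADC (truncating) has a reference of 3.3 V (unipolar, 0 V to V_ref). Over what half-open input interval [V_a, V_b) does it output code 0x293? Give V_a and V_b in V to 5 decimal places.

[2.12373 V, 2.12695 V)

LSB = 3.3/2^10 = 3.223 mV.
Code 0x293 = 659 decimal.
V_a = V_low + 659·LSB = 2.12373 V; V_b = V_low + 660·LSB = 2.12695 V.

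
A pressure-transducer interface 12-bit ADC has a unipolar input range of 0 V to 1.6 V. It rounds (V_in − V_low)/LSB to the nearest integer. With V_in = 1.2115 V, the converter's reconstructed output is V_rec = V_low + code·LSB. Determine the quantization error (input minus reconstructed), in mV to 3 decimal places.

0.172 mV

One LSB is 1.6 V / 4096 = 390.62 µV.
(V_in − V_low)/LSB = (1.2115 − 0)/0.000390625 = 3101.4400 → code 3101 (round).
Reconstructed: 1.2113281 V.
Error = 1.2115 − 1.2113281 = 0.000171875 V = 0.172 mV.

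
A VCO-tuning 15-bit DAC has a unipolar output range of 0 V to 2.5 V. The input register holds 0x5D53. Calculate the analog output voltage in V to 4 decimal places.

1.8227 V

LSB = 2.5 V / 2^15 = 76.29 µV.
Code 0x5D53 = 23891 decimal.
V_out = 0 + 23891 × 7.62939e-05 V = 1.82274 V.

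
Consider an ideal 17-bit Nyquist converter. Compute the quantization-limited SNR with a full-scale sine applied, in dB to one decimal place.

SNR ≈ 6.02·N + 1.76 dB = 6.02·17 + 1.76 = 104.10 dB.

104.1 dB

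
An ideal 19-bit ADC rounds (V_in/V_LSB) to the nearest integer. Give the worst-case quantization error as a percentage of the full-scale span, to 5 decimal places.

0.00010 %

Rounding → worst-case error = ½ LSB = V_FS/2^20, so 100/1048576 = 9.53674e-05 % of full scale.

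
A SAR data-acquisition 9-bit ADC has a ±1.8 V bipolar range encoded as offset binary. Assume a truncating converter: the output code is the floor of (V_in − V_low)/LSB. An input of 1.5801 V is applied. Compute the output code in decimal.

LSB = 3.6 V / 512 = 7.031 mV.
(1.5801 − (−1.8)) / 0.00703125 = 480.725 LSBs.
So the output code is 480.

code 480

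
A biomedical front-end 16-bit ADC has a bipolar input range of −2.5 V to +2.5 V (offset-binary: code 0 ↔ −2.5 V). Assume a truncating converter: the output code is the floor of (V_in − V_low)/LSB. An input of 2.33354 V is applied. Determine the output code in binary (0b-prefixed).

Full-scale span = 5 V; LSB = 5/2^16 = 76.29 µV.
Input sits at 63354.175 steps above V_low.
Floor → code 63354.
In binary (0b-prefixed): 0b1111011101111010.

code 0b1111011101111010 (decimal 63354)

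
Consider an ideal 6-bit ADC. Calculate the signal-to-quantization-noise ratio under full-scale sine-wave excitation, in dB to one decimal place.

37.9 dB

SNR ≈ 6.02·N + 1.76 dB = 6.02·6 + 1.76 = 37.88 dB.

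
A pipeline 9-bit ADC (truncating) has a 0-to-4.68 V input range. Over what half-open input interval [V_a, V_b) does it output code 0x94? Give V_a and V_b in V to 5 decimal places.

[1.35281 V, 1.36195 V)

LSB = 4.68/2^9 = 9.141 mV.
Code 0x94 = 148 decimal.
V_a = V_low + 148·LSB = 1.35281 V; V_b = V_low + 149·LSB = 1.36195 V.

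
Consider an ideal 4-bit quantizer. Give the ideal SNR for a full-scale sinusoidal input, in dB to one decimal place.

25.8 dB

SNR ≈ 6.02·N + 1.76 dB = 6.02·4 + 1.76 = 25.84 dB.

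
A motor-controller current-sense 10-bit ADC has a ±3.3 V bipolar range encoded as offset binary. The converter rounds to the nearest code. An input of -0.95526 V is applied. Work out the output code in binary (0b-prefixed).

code 0b101101100 (decimal 364)

With 1024 levels over 6.6 V, one step is 6.445 mV.
(-0.95526 − (−3.3)) / 0.00644531 = 363.790 LSBs.
Round → code 364.
In binary (0b-prefixed): 0b101101100.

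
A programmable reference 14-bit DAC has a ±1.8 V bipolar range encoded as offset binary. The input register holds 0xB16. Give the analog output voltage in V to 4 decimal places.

-1.1764 V

LSB = 3.6 V / 2^14 = 219.73 µV.
Code 0xB16 = 2838 decimal.
V_out = (−1.8) + 2838 × 0.000219727 V = -1.17642 V.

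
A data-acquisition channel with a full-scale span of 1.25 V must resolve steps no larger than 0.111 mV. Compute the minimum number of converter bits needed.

Number of steps required ≥ 1.25 V / 0.111 mV = 11261.26.
Need 2^N ≥ 11261.26; 2^13 = 8192, 2^14 = 16384.
Minimum N = 14.

14 bits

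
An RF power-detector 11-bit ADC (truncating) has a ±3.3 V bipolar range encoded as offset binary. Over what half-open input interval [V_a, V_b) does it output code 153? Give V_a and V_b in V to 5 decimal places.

LSB = 6.6/2^11 = 3.223 mV.
V_a = V_low + 153·LSB = -2.80693 V; V_b = V_low + 154·LSB = -2.80371 V.

[-2.80693 V, -2.80371 V)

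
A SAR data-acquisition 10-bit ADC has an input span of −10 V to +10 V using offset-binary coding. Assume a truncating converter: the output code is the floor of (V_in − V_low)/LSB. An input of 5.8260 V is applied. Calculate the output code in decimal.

code 810

With 1024 levels over 20 V, one step is 19.531 mV.
(V_in − V_low)/LSB = (5.8260 − (−10)) / 0.0195312 = 810.291.
Floor → code 810.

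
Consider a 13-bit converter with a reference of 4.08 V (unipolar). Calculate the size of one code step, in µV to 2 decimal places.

Full-scale span = 4.08 V.
LSB = 4.08 / 2^13 = 4.08 / 8192 = 0.000498047 V = 498.05 µV.

498.05 µV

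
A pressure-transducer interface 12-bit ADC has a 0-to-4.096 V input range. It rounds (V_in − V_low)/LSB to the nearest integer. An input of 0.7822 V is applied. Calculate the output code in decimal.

code 782

With 4096 levels over 4.096 V, one step is 1.000 mV.
(V_in − V_low)/LSB = (0.7822 − 0) / 0.001 = 782.200.
So the output code is 782.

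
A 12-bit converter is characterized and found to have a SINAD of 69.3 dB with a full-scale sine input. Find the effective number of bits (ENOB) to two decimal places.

ENOB = (SINAD − 1.76) / 6.02 = (69.3 − 1.76)/6.02 = 11.219.

11.22 bits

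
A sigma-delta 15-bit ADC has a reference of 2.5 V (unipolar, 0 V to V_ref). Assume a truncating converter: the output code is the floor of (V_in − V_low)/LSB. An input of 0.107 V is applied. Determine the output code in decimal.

code 1402

With 32768 levels over 2.5 V, one step is 76.29 µV.
(V_in − V_low)/LSB = (0.107 − 0) / 7.62939e-05 = 1402.470.
Floor → code 1402.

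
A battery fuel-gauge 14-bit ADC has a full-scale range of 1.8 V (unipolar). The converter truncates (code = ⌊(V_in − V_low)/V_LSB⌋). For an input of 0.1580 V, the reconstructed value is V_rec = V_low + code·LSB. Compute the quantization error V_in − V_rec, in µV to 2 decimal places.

16.60 µV

Step size: 1.8 V ÷ 2^14 = 109.86 µV.
Scaled input = 1438.1511 LSBs, so code = 1438.
Code 1438 maps back to 0 + 1438×0.000109863 V = 0.1579834 V.
V_in − V_rec = 1.66016e-05 V = 16.60 µV.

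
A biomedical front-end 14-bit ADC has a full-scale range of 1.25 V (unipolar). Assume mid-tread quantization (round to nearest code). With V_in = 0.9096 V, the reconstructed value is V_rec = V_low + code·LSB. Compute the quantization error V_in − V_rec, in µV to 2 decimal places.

23.58 µV

Step size: 1.25 V ÷ 2^14 = 76.29 µV.
Scaled input = 11922.3091 LSBs, so code = 11922.
V_rec = 0 + 11922·7.62939e-05 = 0.90957642 V.
Difference: 2.3584e-05 V → 23.58 µV.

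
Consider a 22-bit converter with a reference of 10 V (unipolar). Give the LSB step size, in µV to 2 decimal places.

2.38 µV

Full-scale span = 10 V.
LSB = 10 / 2^22 = 10 / 4194304 = 2.38419e-06 V = 2.38 µV.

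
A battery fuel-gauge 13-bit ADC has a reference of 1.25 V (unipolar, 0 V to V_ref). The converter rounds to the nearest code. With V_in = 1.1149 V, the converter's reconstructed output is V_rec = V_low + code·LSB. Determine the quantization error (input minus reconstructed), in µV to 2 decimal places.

LSB = 1.25/2^13 = 152.59 µV.
Scaled input = 7306.6086 LSBs, so code = 7307.
Reconstructed: 1.1149597 V.
Difference: -5.97168e-05 V → -59.72 µV.

-59.72 µV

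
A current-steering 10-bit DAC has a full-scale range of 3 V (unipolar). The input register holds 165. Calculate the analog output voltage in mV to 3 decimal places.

483.398 mV

LSB = 3 V / 2^10 = 2.930 mV.
V_out = 0 + 165 × 0.00292969 V = 0.483398 V.
= 483.398 mV.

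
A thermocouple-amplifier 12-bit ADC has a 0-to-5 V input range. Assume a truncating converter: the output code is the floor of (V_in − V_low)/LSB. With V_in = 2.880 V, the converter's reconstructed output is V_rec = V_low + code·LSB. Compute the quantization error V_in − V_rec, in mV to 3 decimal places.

0.361 mV

One LSB is 5 V / 4096 = 1.221 mV.
(V_in − V_low)/LSB = (2.880 − 0)/0.0012207 = 2359.2960 → code 2359 (floor).
Code 2359 maps back to 0 + 2359×0.0012207 V = 2.8796387 V.
Error = 2.880 − 2.8796387 = 0.000361328 V = 0.361 mV.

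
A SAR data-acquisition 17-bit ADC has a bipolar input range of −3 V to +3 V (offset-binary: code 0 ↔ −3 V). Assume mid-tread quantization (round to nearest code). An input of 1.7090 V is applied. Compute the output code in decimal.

LSB = 6 V / 131072 = 45.78 µV.
(1.7090 − (−3)) / 4.57764e-05 = 102869.675 LSBs.
Round → code 102870.

code 102870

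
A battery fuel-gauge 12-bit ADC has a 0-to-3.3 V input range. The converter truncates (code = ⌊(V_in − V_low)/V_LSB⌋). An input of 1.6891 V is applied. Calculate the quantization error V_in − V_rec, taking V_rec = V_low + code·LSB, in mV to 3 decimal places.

0.428 mV

Step size: 3.3 V ÷ 2^12 = 0.806 mV.
Scaled input = 2096.5314 LSBs, so code = 2096.
V_rec = 0 + 2096·0.000805664 = 1.6886719 V.
Error = 1.6891 − 1.6886719 = 0.000428125 V = 0.428 mV.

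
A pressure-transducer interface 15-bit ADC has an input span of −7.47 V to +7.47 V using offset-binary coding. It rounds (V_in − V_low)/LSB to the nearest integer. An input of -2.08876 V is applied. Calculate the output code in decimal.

code 11803

LSB = 14.94 V / 32768 = 455.93 µV.
(-2.08876 − (−7.47)) / 0.000455933 = 11802.709 LSBs.
So the output code is 11803.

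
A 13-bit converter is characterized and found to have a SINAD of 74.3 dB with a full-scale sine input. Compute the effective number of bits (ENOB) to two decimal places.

ENOB = (SINAD − 1.76) / 6.02 = (74.3 − 1.76)/6.02 = 12.050.

12.05 bits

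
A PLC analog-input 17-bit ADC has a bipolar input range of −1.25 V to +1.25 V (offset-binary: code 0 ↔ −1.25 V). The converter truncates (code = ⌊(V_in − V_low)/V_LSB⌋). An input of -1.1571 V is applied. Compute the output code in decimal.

code 4870

Full-scale span = 2.5 V; LSB = 2.5/2^17 = 19.07 µV.
Input sits at 4870.636 steps above V_low.
So the output code is 4870.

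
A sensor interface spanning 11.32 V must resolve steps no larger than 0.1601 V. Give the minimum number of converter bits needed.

Number of steps required ≥ 11.32 V / 0.1601 V = 70.71.
Need 2^N ≥ 70.71; 2^6 = 64, 2^7 = 128.
Minimum N = 7.

7 bits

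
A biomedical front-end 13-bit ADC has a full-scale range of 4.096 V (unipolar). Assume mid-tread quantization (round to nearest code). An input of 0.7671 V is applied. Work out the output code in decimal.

code 1534

LSB = 4.096 V / 8192 = 0.500 mV.
(V_in − V_low)/LSB = (0.7671 − 0) / 0.0005 = 1534.200.
round(1534.200) = 1534.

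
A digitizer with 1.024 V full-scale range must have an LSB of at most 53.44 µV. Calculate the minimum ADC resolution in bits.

Number of steps required ≥ 1.024 V / 53.44 µV = 19161.68.
Need 2^N ≥ 19161.68; 2^14 = 16384, 2^15 = 32768.
Minimum N = 15.

15 bits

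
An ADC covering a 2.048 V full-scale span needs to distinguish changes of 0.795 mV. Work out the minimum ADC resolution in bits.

12 bits

Number of steps required ≥ 2.048 V / 0.795 mV = 2576.10.
Need 2^N ≥ 2576.10; 2^11 = 2048, 2^12 = 4096.
Minimum N = 12.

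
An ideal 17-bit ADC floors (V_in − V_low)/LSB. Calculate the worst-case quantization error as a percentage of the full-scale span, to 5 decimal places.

0.00076 %

Truncating → worst-case error = 1 LSB = V_FS/2^17, so 100/131072 = 0.000762939 % of full scale.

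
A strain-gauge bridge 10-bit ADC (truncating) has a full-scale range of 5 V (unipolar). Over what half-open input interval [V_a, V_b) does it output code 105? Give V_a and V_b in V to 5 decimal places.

[0.51270 V, 0.51758 V)

LSB = 5/2^10 = 4.883 mV.
V_a = V_low + 105·LSB = 0.512695 V; V_b = V_low + 106·LSB = 0.517578 V.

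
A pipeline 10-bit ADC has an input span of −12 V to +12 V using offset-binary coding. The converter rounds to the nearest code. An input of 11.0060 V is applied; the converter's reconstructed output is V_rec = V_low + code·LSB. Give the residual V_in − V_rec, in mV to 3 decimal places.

Step size: 24 V ÷ 2^10 = 23.438 mV.
(V_in − V_low)/LSB = (11.0060 − (−12))/0.0234375 = 981.5893 → code 982 (round).
Code 982 maps back to (−12) + 982×0.0234375 V = 11.015625 V.
Error = 11.0060 − 11.015625 = -0.009625 V = -9.625 mV.

-9.625 mV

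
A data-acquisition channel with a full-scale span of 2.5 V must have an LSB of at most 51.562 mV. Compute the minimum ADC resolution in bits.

6 bits

Number of steps required ≥ 2.5 V / 51.562 mV = 48.49.
Need 2^N ≥ 48.49; 2^5 = 32, 2^6 = 64.
Minimum N = 6.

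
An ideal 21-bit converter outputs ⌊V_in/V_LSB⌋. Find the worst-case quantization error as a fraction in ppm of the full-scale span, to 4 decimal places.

Truncating → worst-case error = 1 LSB = V_FS/2^21, so 1e+06/2097152 = 0.476837 ppm of full scale.

0.4768 ppm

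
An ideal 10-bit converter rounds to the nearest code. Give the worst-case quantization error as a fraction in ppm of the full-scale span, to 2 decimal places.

488.28 ppm

Rounding → worst-case error = ½ LSB = V_FS/2^11, so 1e+06/2048 = 488.281 ppm of full scale.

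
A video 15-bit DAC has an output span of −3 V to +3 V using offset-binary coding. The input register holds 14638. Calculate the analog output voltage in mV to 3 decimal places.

-319.702 mV

LSB = 6 V / 2^15 = 183.11 µV.
V_out = (−3) + 14638 × 0.000183105 V = -0.319702 V.
= -319.702 mV.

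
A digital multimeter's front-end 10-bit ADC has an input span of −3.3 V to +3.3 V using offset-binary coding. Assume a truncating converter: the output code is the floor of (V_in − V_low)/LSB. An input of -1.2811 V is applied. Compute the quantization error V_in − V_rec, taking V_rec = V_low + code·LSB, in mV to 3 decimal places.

1.517 mV

One LSB is 6.6 V / 1024 = 6.445 mV.
(-1.2811 − (−3.3))/0.00644531 = 313.2354; ⌊·⌋ gives code 313.
V_rec = (−3.3) + 313·0.00644531 = -1.2826172 V.
Difference: 0.00151719 V → 1.517 mV.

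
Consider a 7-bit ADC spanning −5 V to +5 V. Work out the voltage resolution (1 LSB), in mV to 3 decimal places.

Full-scale span = 10 V.
LSB = 10 / 2^7 = 10 / 128 = 0.078125 V = 78.125 mV.

78.125 mV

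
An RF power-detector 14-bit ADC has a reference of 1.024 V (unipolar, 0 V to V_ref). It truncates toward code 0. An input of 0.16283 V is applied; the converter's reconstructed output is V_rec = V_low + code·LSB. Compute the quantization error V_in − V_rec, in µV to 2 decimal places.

One LSB is 1.024 V / 16384 = 62.50 µV.
Scaled input = 2605.2800 LSBs, so code = 2605.
Code 2605 maps back to 0 + 2605×6.25e-05 V = 0.1628125 V.
Difference: 1.75e-05 V → 17.50 µV.

17.50 µV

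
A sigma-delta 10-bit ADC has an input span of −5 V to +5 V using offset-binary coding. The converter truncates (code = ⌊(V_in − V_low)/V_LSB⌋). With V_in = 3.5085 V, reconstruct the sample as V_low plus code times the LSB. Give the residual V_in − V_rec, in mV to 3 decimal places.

2.641 mV

Step size: 10 V ÷ 2^10 = 9.766 mV.
(V_in − V_low)/LSB = (3.5085 − (−5))/0.00976562 = 871.2704 → code 871 (floor).
V_rec = (−5) + 871·0.00976562 = 3.5058594 V.
V_in − V_rec = 0.00264063 V = 2.641 mV.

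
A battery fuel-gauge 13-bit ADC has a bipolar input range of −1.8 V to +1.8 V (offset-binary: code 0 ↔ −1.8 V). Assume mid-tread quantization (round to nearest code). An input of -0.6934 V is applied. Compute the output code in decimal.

code 2518

With 8192 levels over 3.6 V, one step is 439.45 µV.
(V_in − V_low)/LSB = (-0.6934 − (−1.8)) / 0.000439453 = 2518.130.
So the output code is 2518.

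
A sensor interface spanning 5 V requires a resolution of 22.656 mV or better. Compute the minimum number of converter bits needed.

8 bits

Number of steps required ≥ 5 V / 22.656 mV = 220.69.
Need 2^N ≥ 220.69; 2^7 = 128, 2^8 = 256.
Minimum N = 8.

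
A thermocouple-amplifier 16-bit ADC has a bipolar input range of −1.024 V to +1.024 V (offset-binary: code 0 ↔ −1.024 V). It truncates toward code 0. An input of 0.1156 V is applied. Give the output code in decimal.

LSB = 2.048 V / 65536 = 31.25 µV.
(V_in − V_low)/LSB = (0.1156 − (−1.024)) / 3.125e-05 = 36467.200.
⌊·⌋(36467.200) = 36467.

code 36467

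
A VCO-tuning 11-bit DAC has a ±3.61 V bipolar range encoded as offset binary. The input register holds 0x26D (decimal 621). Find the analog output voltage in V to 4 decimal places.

LSB = 7.22 V / 2^11 = 3.525 mV.
Code 0x26D = 621 decimal.
V_out = (−3.61) + 621 × 0.00352539 V = -1.42073 V.

-1.4207 V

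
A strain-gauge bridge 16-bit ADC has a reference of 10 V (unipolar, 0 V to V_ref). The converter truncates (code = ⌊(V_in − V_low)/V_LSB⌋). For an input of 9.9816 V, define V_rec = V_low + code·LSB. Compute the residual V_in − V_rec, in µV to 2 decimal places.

Step size: 10 V ÷ 2^16 = 152.59 µV.
(V_in − V_low)/LSB = (9.9816 − 0)/0.000152588 = 65415.4138 → code 65415 (floor).
Code 65415 maps back to 0 + 65415×0.000152588 V = 9.9815369 V.
V_in − V_rec = 6.31348e-05 V = 63.13 µV.

63.13 µV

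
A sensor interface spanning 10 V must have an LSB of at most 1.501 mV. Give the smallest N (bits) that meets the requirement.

Number of steps required ≥ 10 V / 1.501 mV = 6662.23.
Need 2^N ≥ 6662.23; 2^12 = 4096, 2^13 = 8192.
Minimum N = 13.

13 bits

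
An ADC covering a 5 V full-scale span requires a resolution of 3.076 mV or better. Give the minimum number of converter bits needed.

11 bits

Number of steps required ≥ 5 V / 3.076 mV = 1625.49.
Need 2^N ≥ 1625.49; 2^10 = 1024, 2^11 = 2048.
Minimum N = 11.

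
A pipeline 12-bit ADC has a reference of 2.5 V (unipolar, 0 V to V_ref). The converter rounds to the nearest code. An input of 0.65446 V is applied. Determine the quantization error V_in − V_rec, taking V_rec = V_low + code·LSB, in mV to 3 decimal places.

Step size: 2.5 V ÷ 2^12 = 0.610 mV.
Scaled input = 1072.2673 LSBs, so code = 1072.
Reconstructed: 0.65429688 V.
Error = 0.65446 − 0.65429688 = 0.000163125 V = 0.163 mV.

0.163 mV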